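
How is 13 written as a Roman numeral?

Convert 13 to Roman numerals:
  13 contains 1×10 (X)
  3 contains 3×1 (III)

XIII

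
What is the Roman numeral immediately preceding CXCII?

CXCII = 192, so the previous integer is 192 - 1 = 191

CXCI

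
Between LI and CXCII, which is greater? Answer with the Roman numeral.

LI = 51
CXCII = 192
192 is larger

CXCII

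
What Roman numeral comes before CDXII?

CDXII = 412; previous is 411

CDXI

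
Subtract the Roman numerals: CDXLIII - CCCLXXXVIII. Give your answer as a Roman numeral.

CDXLIII = 443
CCCLXXXVIII = 388
443 - 388 = 55

LV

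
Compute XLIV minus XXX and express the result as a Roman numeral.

XLIV = 44
XXX = 30
44 - 30 = 14

XIV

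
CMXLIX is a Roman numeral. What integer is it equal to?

CMXLIX: CM=900, XL=40, IX=9
900 + 40 + 9 = 949

949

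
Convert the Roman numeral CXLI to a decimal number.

CXLI: C=100, XL=40, I=1
100 + 40 + 1 = 141

141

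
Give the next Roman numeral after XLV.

XLV = 45, so the next integer is 45 + 1 = 46

XLVI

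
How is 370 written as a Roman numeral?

Convert 370 to Roman numerals:
  370 contains 3×100 (CCC)
  70 contains 1×50 (L)
  20 contains 2×10 (XX)

CCCLXX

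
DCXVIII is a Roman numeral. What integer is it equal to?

DCXVIII: D=500, C=100, X=10, V=5, I=1, I=1, I=1
500 + 100 + 10 + 5 + 1 + 1 + 1 = 618

618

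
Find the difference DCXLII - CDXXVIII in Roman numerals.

DCXLII = 642
CDXXVIII = 428
642 - 428 = 214

CCXIV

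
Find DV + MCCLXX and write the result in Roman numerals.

DV = 505
MCCLXX = 1270
505 + 1270 = 1775

MDCCLXXV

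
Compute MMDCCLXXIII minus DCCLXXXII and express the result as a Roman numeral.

MMDCCLXXIII = 2773
DCCLXXXII = 782
2773 - 782 = 1991

MCMXCI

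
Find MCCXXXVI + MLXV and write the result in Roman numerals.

MCCXXXVI = 1236
MLXV = 1065
1236 + 1065 = 2301

MMCCCI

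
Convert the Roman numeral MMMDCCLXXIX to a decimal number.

MMMDCCLXXIX: M=1000, M=1000, M=1000, D=500, C=100, C=100, L=50, X=10, X=10, IX=9
1000 + 1000 + 1000 + 500 + 100 + 100 + 50 + 10 + 10 + 9 = 3779

3779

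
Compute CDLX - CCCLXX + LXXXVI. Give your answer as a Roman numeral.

CDLX = 460, CCCLXX = 370, LXXXVI = 86
460 - 370 = 90
90 + 86 = 176

CLXXVI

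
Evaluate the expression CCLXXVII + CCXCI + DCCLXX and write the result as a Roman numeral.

CCLXXVII = 277, CCXCI = 291, DCCLXX = 770
277 + 291 = 568
568 + 770 = 1338

MCCCXXXVIII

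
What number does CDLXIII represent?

CDLXIII: CD=400, L=50, X=10, I=1, I=1, I=1
400 + 50 + 10 + 1 + 1 + 1 = 463

463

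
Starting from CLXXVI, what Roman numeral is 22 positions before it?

CLXXVI = 176
176 - 22 = 154

CLIV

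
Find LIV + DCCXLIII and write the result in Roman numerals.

LIV = 54
DCCXLIII = 743
54 + 743 = 797

DCCXCVII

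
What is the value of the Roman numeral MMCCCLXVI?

MMCCCLXVI: M=1000, M=1000, C=100, C=100, C=100, L=50, X=10, V=5, I=1
1000 + 1000 + 100 + 100 + 100 + 50 + 10 + 5 + 1 = 2366

2366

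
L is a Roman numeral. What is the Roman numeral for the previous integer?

L = 50; previous is 49

XLIX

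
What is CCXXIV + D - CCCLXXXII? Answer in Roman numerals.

CCXXIV = 224, D = 500, CCCLXXXII = 382
224 + 500 = 724
724 - 382 = 342

CCCXLII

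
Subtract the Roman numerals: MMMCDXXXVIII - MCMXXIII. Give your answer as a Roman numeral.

MMMCDXXXVIII = 3438
MCMXXIII = 1923
3438 - 1923 = 1515

MDXV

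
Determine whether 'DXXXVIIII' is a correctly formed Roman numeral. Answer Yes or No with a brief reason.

'DXXXVIIII': More than 3 consecutive I's

No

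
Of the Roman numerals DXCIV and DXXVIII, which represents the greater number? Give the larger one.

DXCIV = 594
DXXVIII = 528
594 is larger

DXCIV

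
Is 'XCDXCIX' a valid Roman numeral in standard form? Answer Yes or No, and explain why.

'XCDXCIX': X (position 1) comes before the larger symbol D (position 3) without being directly in front of it as a subtractive pair; apart from IV, IX, XL, XC, CD and CM, symbols must go from largest to smallest

No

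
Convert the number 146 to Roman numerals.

Convert 146 to Roman numerals:
  146 contains 1×100 (C)
  46 contains 1×40 (XL)
  6 contains 1×5 (V)
  1 contains 1×1 (I)

CXLVI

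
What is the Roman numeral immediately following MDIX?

MDIX = 1509; next is 1510

MDX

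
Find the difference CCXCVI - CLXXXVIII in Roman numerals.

CCXCVI = 296
CLXXXVIII = 188
296 - 188 = 108

CVIII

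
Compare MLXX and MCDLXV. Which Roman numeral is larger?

MLXX = 1070
MCDLXV = 1465
1465 is larger

MCDLXV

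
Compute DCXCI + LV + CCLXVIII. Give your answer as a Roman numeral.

DCXCI = 691, LV = 55, CCLXVIII = 268
691 + 55 = 746
746 + 268 = 1014

MXIV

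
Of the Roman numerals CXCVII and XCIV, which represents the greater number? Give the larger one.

CXCVII = 197
XCIV = 94
197 is larger

CXCVII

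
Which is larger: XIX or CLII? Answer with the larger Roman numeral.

XIX = 19
CLII = 152
152 is larger

CLII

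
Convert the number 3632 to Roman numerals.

Convert 3632 to Roman numerals:
  3632 contains 3×1000 (MMM)
  632 contains 1×500 (D)
  132 contains 1×100 (C)
  32 contains 3×10 (XXX)
  2 contains 2×1 (II)

MMMDCXXXII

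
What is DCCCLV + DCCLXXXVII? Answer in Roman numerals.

DCCCLV = 855
DCCLXXXVII = 787
855 + 787 = 1642

MDCXLII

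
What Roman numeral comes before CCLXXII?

CCLXXII = 272, so the previous integer is 272 - 1 = 271

CCLXXI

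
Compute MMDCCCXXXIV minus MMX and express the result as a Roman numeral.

MMDCCCXXXIV = 2834
MMX = 2010
2834 - 2010 = 824

DCCCXXIV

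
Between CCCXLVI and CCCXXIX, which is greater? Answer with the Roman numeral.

CCCXLVI = 346
CCCXXIX = 329
346 is larger

CCCXLVI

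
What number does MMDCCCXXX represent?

MMDCCCXXX: M=1000, M=1000, D=500, C=100, C=100, C=100, X=10, X=10, X=10
1000 + 1000 + 500 + 100 + 100 + 100 + 10 + 10 + 10 = 2830

2830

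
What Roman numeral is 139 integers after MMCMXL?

MMCMXL = 2940
2940 + 139 = 3079

MMMLXXIX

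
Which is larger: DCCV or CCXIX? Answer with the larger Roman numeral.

DCCV = 705
CCXIX = 219
705 is larger

DCCV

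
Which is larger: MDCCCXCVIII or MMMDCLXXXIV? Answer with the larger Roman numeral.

MDCCCXCVIII = 1898
MMMDCLXXXIV = 3684
3684 is larger

MMMDCLXXXIV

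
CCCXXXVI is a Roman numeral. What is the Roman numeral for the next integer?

CCCXXXVI = 336, so the next integer is 336 + 1 = 337

CCCXXXVII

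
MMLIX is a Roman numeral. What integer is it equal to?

MMLIX: M=1000, M=1000, L=50, IX=9
1000 + 1000 + 50 + 9 = 2059

2059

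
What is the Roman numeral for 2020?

Convert 2020 to Roman numerals:
  2020 contains 2×1000 (MM)
  20 contains 2×10 (XX)

MMXX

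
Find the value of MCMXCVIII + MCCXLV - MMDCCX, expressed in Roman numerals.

MCMXCVIII = 1998, MCCXLV = 1245, MMDCCX = 2710
1998 + 1245 = 3243
3243 - 2710 = 533

DXXXIII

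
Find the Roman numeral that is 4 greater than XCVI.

XCVI = 96
96 + 4 = 100

C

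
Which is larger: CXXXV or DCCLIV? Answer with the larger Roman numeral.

CXXXV = 135
DCCLIV = 754
754 is larger

DCCLIV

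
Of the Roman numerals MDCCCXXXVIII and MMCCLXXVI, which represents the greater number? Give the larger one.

MDCCCXXXVIII = 1838
MMCCLXXVI = 2276
2276 is larger

MMCCLXXVI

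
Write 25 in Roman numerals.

Convert 25 to Roman numerals:
  25 contains 2×10 (XX)
  5 contains 1×5 (V)

XXV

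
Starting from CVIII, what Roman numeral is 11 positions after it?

CVIII = 108
108 + 11 = 119

CXIX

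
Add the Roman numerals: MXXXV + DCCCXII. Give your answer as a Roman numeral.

MXXXV = 1035
DCCCXII = 812
1035 + 812 = 1847

MDCCCXLVII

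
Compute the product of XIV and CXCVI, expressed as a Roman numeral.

XIV = 14
CXCVI = 196
14 × 196 = 2744

MMDCCXLIV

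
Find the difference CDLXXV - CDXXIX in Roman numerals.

CDLXXV = 475
CDXXIX = 429
475 - 429 = 46

XLVI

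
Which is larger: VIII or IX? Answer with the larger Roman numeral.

VIII = 8
IX = 9
9 is larger

IX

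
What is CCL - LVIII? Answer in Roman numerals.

CCL = 250
LVIII = 58
250 - 58 = 192

CXCII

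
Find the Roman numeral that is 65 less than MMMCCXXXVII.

MMMCCXXXVII = 3237
3237 - 65 = 3172

MMMCLXXII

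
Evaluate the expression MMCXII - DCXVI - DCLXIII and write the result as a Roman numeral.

MMCXII = 2112, DCXVI = 616, DCLXIII = 663
2112 - 616 = 1496
1496 - 663 = 833

DCCCXXXIII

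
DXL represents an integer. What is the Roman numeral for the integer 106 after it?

DXL = 540
540 + 106 = 646

DCXLVI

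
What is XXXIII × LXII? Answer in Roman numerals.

XXXIII = 33
LXII = 62
33 × 62 = 2046

MMXLVI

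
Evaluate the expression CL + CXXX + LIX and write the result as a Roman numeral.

CL = 150, CXXX = 130, LIX = 59
150 + 130 = 280
280 + 59 = 339

CCCXXXIX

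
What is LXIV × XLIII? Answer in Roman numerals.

LXIV = 64
XLIII = 43
64 × 43 = 2752

MMDCCLII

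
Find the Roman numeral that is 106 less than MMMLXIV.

MMMLXIV = 3064
3064 - 106 = 2958

MMCMLVIII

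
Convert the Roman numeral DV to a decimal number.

DV: D=500, V=5
500 + 5 = 505

505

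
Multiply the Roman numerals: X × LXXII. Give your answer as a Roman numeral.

X = 10
LXXII = 72
10 × 72 = 720

DCCXX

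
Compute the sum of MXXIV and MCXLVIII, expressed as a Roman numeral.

MXXIV = 1024
MCXLVIII = 1148
1024 + 1148 = 2172

MMCLXXII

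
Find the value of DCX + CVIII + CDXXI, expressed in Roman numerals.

DCX = 610, CVIII = 108, CDXXI = 421
610 + 108 = 718
718 + 421 = 1139

MCXXXIX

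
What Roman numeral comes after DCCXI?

DCCXI = 711; next is 712

DCCXII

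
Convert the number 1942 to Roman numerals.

Convert 1942 to Roman numerals:
  1942 contains 1×1000 (M)
  942 contains 1×900 (CM)
  42 contains 1×40 (XL)
  2 contains 2×1 (II)

MCMXLII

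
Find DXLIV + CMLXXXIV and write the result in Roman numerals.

DXLIV = 544
CMLXXXIV = 984
544 + 984 = 1528

MDXXVIII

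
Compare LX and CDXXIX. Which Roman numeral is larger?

LX = 60
CDXXIX = 429
429 is larger

CDXXIX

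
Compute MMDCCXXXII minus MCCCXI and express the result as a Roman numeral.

MMDCCXXXII = 2732
MCCCXI = 1311
2732 - 1311 = 1421

MCDXXI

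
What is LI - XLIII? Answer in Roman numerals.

LI = 51
XLIII = 43
51 - 43 = 8

VIII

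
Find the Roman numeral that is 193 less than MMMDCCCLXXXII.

MMMDCCCLXXXII = 3882
3882 - 193 = 3689

MMMDCLXXXIX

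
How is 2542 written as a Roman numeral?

Convert 2542 to Roman numerals:
  2542 contains 2×1000 (MM)
  542 contains 1×500 (D)
  42 contains 1×40 (XL)
  2 contains 2×1 (II)

MMDXLII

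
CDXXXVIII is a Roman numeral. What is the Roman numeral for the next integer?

CDXXXVIII = 438; next is 439

CDXXXIX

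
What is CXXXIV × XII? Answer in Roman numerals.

CXXXIV = 134
XII = 12
134 × 12 = 1608

MDCVIII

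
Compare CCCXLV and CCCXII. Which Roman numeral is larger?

CCCXLV = 345
CCCXII = 312
345 is larger

CCCXLV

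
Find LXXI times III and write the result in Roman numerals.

LXXI = 71
III = 3
71 × 3 = 213

CCXIII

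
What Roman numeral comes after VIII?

VIII = 8, so the next integer is 8 + 1 = 9

IX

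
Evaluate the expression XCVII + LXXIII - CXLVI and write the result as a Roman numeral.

XCVII = 97, LXXIII = 73, CXLVI = 146
97 + 73 = 170
170 - 146 = 24

XXIV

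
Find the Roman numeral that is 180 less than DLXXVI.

DLXXVI = 576
576 - 180 = 396

CCCXCVI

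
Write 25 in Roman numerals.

Convert 25 to Roman numerals:
  25 contains 2×10 (XX)
  5 contains 1×5 (V)

XXV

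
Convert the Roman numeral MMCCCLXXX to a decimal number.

MMCCCLXXX: M=1000, M=1000, C=100, C=100, C=100, L=50, X=10, X=10, X=10
1000 + 1000 + 100 + 100 + 100 + 50 + 10 + 10 + 10 = 2380

2380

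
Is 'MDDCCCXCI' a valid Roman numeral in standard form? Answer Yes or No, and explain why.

'MDDCCCXCI': D should not appear more than once

No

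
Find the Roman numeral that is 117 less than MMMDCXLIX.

MMMDCXLIX = 3649
3649 - 117 = 3532

MMMDXXXII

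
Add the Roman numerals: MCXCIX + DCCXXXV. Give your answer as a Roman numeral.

MCXCIX = 1199
DCCXXXV = 735
1199 + 735 = 1934

MCMXXXIV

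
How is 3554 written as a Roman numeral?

Convert 3554 to Roman numerals:
  3554 contains 3×1000 (MMM)
  554 contains 1×500 (D)
  54 contains 1×50 (L)
  4 contains 1×4 (IV)

MMMDLIV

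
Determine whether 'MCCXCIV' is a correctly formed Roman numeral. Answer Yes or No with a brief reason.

'MCCXCIV': Check the rules: uses only the symbols I, V, X, L, C, D, M; no symbol is repeated more than three times in a row; V, L and D each appear at most once; the only places a smaller symbol precedes a larger one are the allowed subtractive pairs XC, IV, the symbol right after such a pair (if any) is smaller than the pair's first symbol, and otherwise the values never increase from left to right. Value: M (1000) + C (100) + C (100) + XC (90) + IV (4) = 1294. So it is a valid standard Roman numeral.

Yes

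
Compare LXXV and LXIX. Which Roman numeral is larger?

LXXV = 75
LXIX = 69
75 is larger

LXXV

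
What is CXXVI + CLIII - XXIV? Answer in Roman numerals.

CXXVI = 126, CLIII = 153, XXIV = 24
126 + 153 = 279
279 - 24 = 255

CCLV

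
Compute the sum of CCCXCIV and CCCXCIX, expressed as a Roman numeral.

CCCXCIV = 394
CCCXCIX = 399
394 + 399 = 793

DCCXCIII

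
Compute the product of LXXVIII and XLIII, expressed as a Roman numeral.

LXXVIII = 78
XLIII = 43
78 × 43 = 3354

MMMCCCLIV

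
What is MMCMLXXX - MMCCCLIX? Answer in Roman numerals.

MMCMLXXX = 2980
MMCCCLIX = 2359
2980 - 2359 = 621

DCXXI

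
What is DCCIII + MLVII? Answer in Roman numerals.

DCCIII = 703
MLVII = 1057
703 + 1057 = 1760

MDCCLX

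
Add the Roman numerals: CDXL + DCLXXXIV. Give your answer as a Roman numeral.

CDXL = 440
DCLXXXIV = 684
440 + 684 = 1124

MCXXIV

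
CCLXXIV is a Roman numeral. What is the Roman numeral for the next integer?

CCLXXIV = 274; next is 275

CCLXXV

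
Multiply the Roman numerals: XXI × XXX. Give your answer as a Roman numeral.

XXI = 21
XXX = 30
21 × 30 = 630

DCXXX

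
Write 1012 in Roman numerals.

Convert 1012 to Roman numerals:
  1012 contains 1×1000 (M)
  12 contains 1×10 (X)
  2 contains 2×1 (II)

MXII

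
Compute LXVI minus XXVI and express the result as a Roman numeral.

LXVI = 66
XXVI = 26
66 - 26 = 40

XL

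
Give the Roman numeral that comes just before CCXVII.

CCXVII = 217, so the previous integer is 217 - 1 = 216

CCXVI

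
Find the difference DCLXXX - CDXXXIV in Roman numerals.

DCLXXX = 680
CDXXXIV = 434
680 - 434 = 246

CCXLVI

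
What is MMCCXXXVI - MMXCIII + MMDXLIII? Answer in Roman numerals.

MMCCXXXVI = 2236, MMXCIII = 2093, MMDXLIII = 2543
2236 - 2093 = 143
143 + 2543 = 2686

MMDCLXXXVI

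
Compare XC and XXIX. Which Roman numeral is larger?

XC = 90
XXIX = 29
90 is larger

XC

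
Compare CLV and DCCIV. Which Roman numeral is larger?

CLV = 155
DCCIV = 704
704 is larger

DCCIV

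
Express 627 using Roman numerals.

Convert 627 to Roman numerals:
  627 contains 1×500 (D)
  127 contains 1×100 (C)
  27 contains 2×10 (XX)
  7 contains 1×5 (V)
  2 contains 2×1 (II)

DCXXVII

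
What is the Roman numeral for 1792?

Convert 1792 to Roman numerals:
  1792 contains 1×1000 (M)
  792 contains 1×500 (D)
  292 contains 2×100 (CC)
  92 contains 1×90 (XC)
  2 contains 2×1 (II)

MDCCXCII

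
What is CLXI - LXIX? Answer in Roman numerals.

CLXI = 161
LXIX = 69
161 - 69 = 92

XCII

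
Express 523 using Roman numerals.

Convert 523 to Roman numerals:
  523 contains 1×500 (D)
  23 contains 2×10 (XX)
  3 contains 3×1 (III)

DXXIII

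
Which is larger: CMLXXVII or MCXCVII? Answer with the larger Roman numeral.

CMLXXVII = 977
MCXCVII = 1197
1197 is larger

MCXCVII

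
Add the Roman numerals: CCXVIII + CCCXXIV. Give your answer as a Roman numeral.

CCXVIII = 218
CCCXXIV = 324
218 + 324 = 542

DXLII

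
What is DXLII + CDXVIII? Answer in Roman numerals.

DXLII = 542
CDXVIII = 418
542 + 418 = 960

CMLX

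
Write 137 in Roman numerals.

Convert 137 to Roman numerals:
  137 contains 1×100 (C)
  37 contains 3×10 (XXX)
  7 contains 1×5 (V)
  2 contains 2×1 (II)

CXXXVII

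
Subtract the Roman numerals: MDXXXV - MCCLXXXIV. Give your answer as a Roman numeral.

MDXXXV = 1535
MCCLXXXIV = 1284
1535 - 1284 = 251

CCLI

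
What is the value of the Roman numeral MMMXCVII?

MMMXCVII: M=1000, M=1000, M=1000, XC=90, V=5, I=1, I=1
1000 + 1000 + 1000 + 90 + 5 + 1 + 1 = 3097

3097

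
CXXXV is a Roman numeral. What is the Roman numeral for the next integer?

CXXXV = 135; next is 136

CXXXVI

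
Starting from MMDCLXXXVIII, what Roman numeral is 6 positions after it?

MMDCLXXXVIII = 2688
2688 + 6 = 2694

MMDCXCIV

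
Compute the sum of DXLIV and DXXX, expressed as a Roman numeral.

DXLIV = 544
DXXX = 530
544 + 530 = 1074

MLXXIV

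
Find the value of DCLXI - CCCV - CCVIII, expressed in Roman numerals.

DCLXI = 661, CCCV = 305, CCVIII = 208
661 - 305 = 356
356 - 208 = 148

CXLVIII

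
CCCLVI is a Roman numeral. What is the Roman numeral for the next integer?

CCCLVI = 356; next is 357

CCCLVII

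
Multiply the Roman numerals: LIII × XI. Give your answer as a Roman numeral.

LIII = 53
XI = 11
53 × 11 = 583

DLXXXIII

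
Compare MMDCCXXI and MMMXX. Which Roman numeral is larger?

MMDCCXXI = 2721
MMMXX = 3020
3020 is larger

MMMXX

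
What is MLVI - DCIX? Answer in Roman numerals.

MLVI = 1056
DCIX = 609
1056 - 609 = 447

CDXLVII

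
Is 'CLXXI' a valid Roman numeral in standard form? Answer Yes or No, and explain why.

'CLXXI': Check the rules: uses only the symbols I, V, X, L, C, D, M; no symbol is repeated more than three times in a row; V, L and D each appear at most once; no smaller symbol precedes a larger one (values never increase from left to right). Value: C (100) + L (50) + X (10) + X (10) + I (1) = 171. So it is a valid standard Roman numeral.

Yes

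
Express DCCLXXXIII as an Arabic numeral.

DCCLXXXIII: D=500, C=100, C=100, L=50, X=10, X=10, X=10, I=1, I=1, I=1
500 + 100 + 100 + 50 + 10 + 10 + 10 + 1 + 1 + 1 = 783

783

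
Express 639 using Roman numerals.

Convert 639 to Roman numerals:
  639 contains 1×500 (D)
  139 contains 1×100 (C)
  39 contains 3×10 (XXX)
  9 contains 1×9 (IX)

DCXXXIX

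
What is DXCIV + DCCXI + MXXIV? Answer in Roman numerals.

DXCIV = 594, DCCXI = 711, MXXIV = 1024
594 + 711 = 1305
1305 + 1024 = 2329

MMCCCXXIX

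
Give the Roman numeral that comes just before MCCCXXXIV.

MCCCXXXIV = 1334; previous is 1333

MCCCXXXIII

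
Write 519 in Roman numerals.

Convert 519 to Roman numerals:
  519 contains 1×500 (D)
  19 contains 1×10 (X)
  9 contains 1×9 (IX)

DXIX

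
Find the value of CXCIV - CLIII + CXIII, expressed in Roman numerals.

CXCIV = 194, CLIII = 153, CXIII = 113
194 - 153 = 41
41 + 113 = 154

CLIV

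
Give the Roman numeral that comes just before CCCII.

CCCII = 302; previous is 301

CCCI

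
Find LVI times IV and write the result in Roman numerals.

LVI = 56
IV = 4
56 × 4 = 224

CCXXIV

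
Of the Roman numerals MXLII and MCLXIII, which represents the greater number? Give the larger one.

MXLII = 1042
MCLXIII = 1163
1163 is larger

MCLXIII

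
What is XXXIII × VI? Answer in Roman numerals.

XXXIII = 33
VI = 6
33 × 6 = 198

CXCVIII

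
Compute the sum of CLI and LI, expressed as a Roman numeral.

CLI = 151
LI = 51
151 + 51 = 202

CCII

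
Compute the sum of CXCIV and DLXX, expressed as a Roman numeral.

CXCIV = 194
DLXX = 570
194 + 570 = 764

DCCLXIV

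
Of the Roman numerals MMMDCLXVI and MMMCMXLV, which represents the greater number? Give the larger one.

MMMDCLXVI = 3666
MMMCMXLV = 3945
3945 is larger

MMMCMXLV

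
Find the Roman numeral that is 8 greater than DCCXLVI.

DCCXLVI = 746
746 + 8 = 754

DCCLIV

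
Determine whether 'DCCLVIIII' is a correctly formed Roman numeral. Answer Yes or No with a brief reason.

'DCCLVIIII': More than 3 consecutive I's

No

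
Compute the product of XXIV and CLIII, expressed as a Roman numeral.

XXIV = 24
CLIII = 153
24 × 153 = 3672

MMMDCLXXII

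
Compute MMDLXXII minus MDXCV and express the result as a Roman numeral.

MMDLXXII = 2572
MDXCV = 1595
2572 - 1595 = 977

CMLXXVII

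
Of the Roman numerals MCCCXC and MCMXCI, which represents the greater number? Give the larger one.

MCCCXC = 1390
MCMXCI = 1991
1991 is larger

MCMXCI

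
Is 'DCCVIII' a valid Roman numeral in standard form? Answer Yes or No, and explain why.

'DCCVIII': Check the rules: uses only the symbols I, V, X, L, C, D, M; no symbol is repeated more than three times in a row; V, L and D each appear at most once; no smaller symbol precedes a larger one (values never increase from left to right). Value: D (500) + C (100) + C (100) + V (5) + I (1) + I (1) + I (1) = 708. So it is a valid standard Roman numeral.

Yes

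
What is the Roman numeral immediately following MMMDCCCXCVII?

MMMDCCCXCVII = 3897; next is 3898

MMMDCCCXCVIII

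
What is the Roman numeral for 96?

Convert 96 to Roman numerals:
  96 contains 1×90 (XC)
  6 contains 1×5 (V)
  1 contains 1×1 (I)

XCVI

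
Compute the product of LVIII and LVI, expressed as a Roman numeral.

LVIII = 58
LVI = 56
58 × 56 = 3248

MMMCCXLVIII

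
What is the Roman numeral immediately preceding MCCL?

MCCL = 1250, so the previous integer is 1250 - 1 = 1249

MCCXLIX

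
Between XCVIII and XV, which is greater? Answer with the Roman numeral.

XCVIII = 98
XV = 15
98 is larger

XCVIII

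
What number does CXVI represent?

CXVI: C=100, X=10, V=5, I=1
100 + 10 + 5 + 1 = 116

116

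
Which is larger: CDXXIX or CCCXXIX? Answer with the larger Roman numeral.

CDXXIX = 429
CCCXXIX = 329
429 is larger

CDXXIX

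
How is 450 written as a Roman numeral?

Convert 450 to Roman numerals:
  450 contains 1×400 (CD)
  50 contains 1×50 (L)

CDL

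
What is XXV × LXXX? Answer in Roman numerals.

XXV = 25
LXXX = 80
25 × 80 = 2000

MM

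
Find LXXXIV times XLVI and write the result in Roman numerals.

LXXXIV = 84
XLVI = 46
84 × 46 = 3864

MMMDCCCLXIV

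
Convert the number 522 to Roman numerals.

Convert 522 to Roman numerals:
  522 contains 1×500 (D)
  22 contains 2×10 (XX)
  2 contains 2×1 (II)

DXXII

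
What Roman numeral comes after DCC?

DCC = 700, so the next integer is 700 + 1 = 701

DCCI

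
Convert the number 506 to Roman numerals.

Convert 506 to Roman numerals:
  506 contains 1×500 (D)
  6 contains 1×5 (V)
  1 contains 1×1 (I)

DVI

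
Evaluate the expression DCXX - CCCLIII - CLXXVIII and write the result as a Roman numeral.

DCXX = 620, CCCLIII = 353, CLXXVIII = 178
620 - 353 = 267
267 - 178 = 89

LXXXIX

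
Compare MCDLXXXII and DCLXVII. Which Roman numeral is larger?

MCDLXXXII = 1482
DCLXVII = 667
1482 is larger

MCDLXXXII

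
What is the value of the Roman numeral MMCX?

MMCX: M=1000, M=1000, C=100, X=10
1000 + 1000 + 100 + 10 = 2110

2110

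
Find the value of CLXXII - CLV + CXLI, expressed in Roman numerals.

CLXXII = 172, CLV = 155, CXLI = 141
172 - 155 = 17
17 + 141 = 158

CLVIII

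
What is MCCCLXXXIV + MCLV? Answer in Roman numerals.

MCCCLXXXIV = 1384
MCLV = 1155
1384 + 1155 = 2539

MMDXXXIX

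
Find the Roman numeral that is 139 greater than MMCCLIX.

MMCCLIX = 2259
2259 + 139 = 2398

MMCCCXCVIII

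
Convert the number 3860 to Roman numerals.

Convert 3860 to Roman numerals:
  3860 contains 3×1000 (MMM)
  860 contains 1×500 (D)
  360 contains 3×100 (CCC)
  60 contains 1×50 (L)
  10 contains 1×10 (X)

MMMDCCCLX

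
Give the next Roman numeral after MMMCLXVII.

MMMCLXVII = 3167, so the next integer is 3167 + 1 = 3168

MMMCLXVIII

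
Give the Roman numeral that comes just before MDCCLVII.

MDCCLVII = 1757; previous is 1756

MDCCLVI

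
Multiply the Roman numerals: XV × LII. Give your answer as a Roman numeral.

XV = 15
LII = 52
15 × 52 = 780

DCCLXXX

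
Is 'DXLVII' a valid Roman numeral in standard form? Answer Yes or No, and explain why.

'DXLVII': Check the rules: uses only the symbols I, V, X, L, C, D, M; no symbol is repeated more than three times in a row; V, L and D each appear at most once; the only place a smaller symbol precedes a larger one is the allowed subtractive pair XL, the symbol right after such a pair (if any) is smaller than the pair's first symbol, and otherwise the values never increase from left to right. Value: D (500) + XL (40) + V (5) + I (1) + I (1) = 547. So it is a valid standard Roman numeral.

Yes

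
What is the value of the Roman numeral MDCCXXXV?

MDCCXXXV: M=1000, D=500, C=100, C=100, X=10, X=10, X=10, V=5
1000 + 500 + 100 + 100 + 10 + 10 + 10 + 5 = 1735

1735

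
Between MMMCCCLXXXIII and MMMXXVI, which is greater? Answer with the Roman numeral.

MMMCCCLXXXIII = 3383
MMMXXVI = 3026
3383 is larger

MMMCCCLXXXIII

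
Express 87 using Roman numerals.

Convert 87 to Roman numerals:
  87 contains 1×50 (L)
  37 contains 3×10 (XXX)
  7 contains 1×5 (V)
  2 contains 2×1 (II)

LXXXVII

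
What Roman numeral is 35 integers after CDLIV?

CDLIV = 454
454 + 35 = 489

CDLXXXIX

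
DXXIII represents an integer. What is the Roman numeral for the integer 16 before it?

DXXIII = 523
523 - 16 = 507

DVII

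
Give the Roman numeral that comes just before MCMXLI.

MCMXLI = 1941, so the previous integer is 1941 - 1 = 1940

MCMXL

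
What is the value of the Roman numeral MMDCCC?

MMDCCC: M=1000, M=1000, D=500, C=100, C=100, C=100
1000 + 1000 + 500 + 100 + 100 + 100 = 2800

2800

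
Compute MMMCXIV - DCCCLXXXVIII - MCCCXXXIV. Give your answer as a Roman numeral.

MMMCXIV = 3114, DCCCLXXXVIII = 888, MCCCXXXIV = 1334
3114 - 888 = 2226
2226 - 1334 = 892

DCCCXCII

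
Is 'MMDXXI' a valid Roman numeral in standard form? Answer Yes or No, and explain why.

'MMDXXI': Check the rules: uses only the symbols I, V, X, L, C, D, M; no symbol is repeated more than three times in a row; V, L and D each appear at most once; no smaller symbol precedes a larger one (values never increase from left to right). Value: M (1000) + M (1000) + D (500) + X (10) + X (10) + I (1) = 2521. So it is a valid standard Roman numeral.

Yes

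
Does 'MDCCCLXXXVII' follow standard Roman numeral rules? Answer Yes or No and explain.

'MDCCCLXXXVII': Check the rules: uses only the symbols I, V, X, L, C, D, M; no symbol is repeated more than three times in a row; V, L and D each appear at most once; no smaller symbol precedes a larger one (values never increase from left to right). Value: M (1000) + D (500) + C (100) + C (100) + C (100) + L (50) + X (10) + X (10) + X (10) + V (5) + I (1) + I (1) = 1887. So it is a valid standard Roman numeral.

Yes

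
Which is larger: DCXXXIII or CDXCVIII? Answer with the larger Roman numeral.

DCXXXIII = 633
CDXCVIII = 498
633 is larger

DCXXXIII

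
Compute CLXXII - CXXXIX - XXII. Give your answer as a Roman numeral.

CLXXII = 172, CXXXIX = 139, XXII = 22
172 - 139 = 33
33 - 22 = 11

XI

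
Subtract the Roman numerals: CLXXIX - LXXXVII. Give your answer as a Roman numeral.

CLXXIX = 179
LXXXVII = 87
179 - 87 = 92

XCII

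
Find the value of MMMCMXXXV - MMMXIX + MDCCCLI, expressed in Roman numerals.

MMMCMXXXV = 3935, MMMXIX = 3019, MDCCCLI = 1851
3935 - 3019 = 916
916 + 1851 = 2767

MMDCCLXVII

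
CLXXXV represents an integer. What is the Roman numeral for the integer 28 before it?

CLXXXV = 185
185 - 28 = 157

CLVII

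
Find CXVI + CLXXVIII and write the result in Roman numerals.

CXVI = 116
CLXXVIII = 178
116 + 178 = 294

CCXCIV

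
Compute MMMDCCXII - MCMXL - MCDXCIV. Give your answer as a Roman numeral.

MMMDCCXII = 3712, MCMXL = 1940, MCDXCIV = 1494
3712 - 1940 = 1772
1772 - 1494 = 278

CCLXXVIII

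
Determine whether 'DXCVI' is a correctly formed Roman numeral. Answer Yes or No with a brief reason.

'DXCVI': Check the rules: uses only the symbols I, V, X, L, C, D, M; no symbol is repeated more than three times in a row; V, L and D each appear at most once; the only place a smaller symbol precedes a larger one is the allowed subtractive pair XC, the symbol right after such a pair (if any) is smaller than the pair's first symbol, and otherwise the values never increase from left to right. Value: D (500) + XC (90) + V (5) + I (1) = 596. So it is a valid standard Roman numeral.

Yes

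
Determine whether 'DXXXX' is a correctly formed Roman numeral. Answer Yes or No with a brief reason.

'DXXXX': More than 3 consecutive X's

No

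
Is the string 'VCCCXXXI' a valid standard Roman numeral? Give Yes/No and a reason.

'VCCCXXXI': Invalid subtractive combination: VC

No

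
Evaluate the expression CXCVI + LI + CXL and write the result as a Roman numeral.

CXCVI = 196, LI = 51, CXL = 140
196 + 51 = 247
247 + 140 = 387

CCCLXXXVII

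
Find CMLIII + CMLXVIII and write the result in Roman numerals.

CMLIII = 953
CMLXVIII = 968
953 + 968 = 1921

MCMXXI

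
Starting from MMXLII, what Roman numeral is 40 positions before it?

MMXLII = 2042
2042 - 40 = 2002

MMII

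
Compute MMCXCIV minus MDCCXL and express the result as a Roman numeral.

MMCXCIV = 2194
MDCCXL = 1740
2194 - 1740 = 454

CDLIV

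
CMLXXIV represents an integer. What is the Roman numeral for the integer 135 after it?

CMLXXIV = 974
974 + 135 = 1109

MCIX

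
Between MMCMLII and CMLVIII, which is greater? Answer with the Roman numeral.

MMCMLII = 2952
CMLVIII = 958
2952 is larger

MMCMLII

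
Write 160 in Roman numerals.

Convert 160 to Roman numerals:
  160 contains 1×100 (C)
  60 contains 1×50 (L)
  10 contains 1×10 (X)

CLX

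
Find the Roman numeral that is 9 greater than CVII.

CVII = 107
107 + 9 = 116

CXVI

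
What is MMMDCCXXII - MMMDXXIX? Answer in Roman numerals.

MMMDCCXXII = 3722
MMMDXXIX = 3529
3722 - 3529 = 193

CXCIII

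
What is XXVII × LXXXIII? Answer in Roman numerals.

XXVII = 27
LXXXIII = 83
27 × 83 = 2241

MMCCXLI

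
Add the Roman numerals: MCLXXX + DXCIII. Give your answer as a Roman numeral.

MCLXXX = 1180
DXCIII = 593
1180 + 593 = 1773

MDCCLXXIII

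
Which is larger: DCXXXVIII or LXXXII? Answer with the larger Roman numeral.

DCXXXVIII = 638
LXXXII = 82
638 is larger

DCXXXVIII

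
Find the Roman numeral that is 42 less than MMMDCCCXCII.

MMMDCCCXCII = 3892
3892 - 42 = 3850

MMMDCCCL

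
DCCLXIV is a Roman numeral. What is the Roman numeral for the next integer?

DCCLXIV = 764; next is 765

DCCLXV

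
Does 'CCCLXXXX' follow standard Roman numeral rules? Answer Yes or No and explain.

'CCCLXXXX': More than 3 consecutive X's

No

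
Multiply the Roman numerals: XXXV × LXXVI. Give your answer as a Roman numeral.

XXXV = 35
LXXVI = 76
35 × 76 = 2660

MMDCLX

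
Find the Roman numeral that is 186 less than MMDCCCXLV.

MMDCCCXLV = 2845
2845 - 186 = 2659

MMDCLIX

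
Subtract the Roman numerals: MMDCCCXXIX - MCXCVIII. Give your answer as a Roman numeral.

MMDCCCXXIX = 2829
MCXCVIII = 1198
2829 - 1198 = 1631

MDCXXXI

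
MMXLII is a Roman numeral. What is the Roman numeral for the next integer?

MMXLII = 2042; next is 2043

MMXLIII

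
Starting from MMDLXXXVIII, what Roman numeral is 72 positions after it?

MMDLXXXVIII = 2588
2588 + 72 = 2660

MMDCLX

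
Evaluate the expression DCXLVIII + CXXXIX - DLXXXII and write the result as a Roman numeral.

DCXLVIII = 648, CXXXIX = 139, DLXXXII = 582
648 + 139 = 787
787 - 582 = 205

CCV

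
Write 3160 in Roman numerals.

Convert 3160 to Roman numerals:
  3160 contains 3×1000 (MMM)
  160 contains 1×100 (C)
  60 contains 1×50 (L)
  10 contains 1×10 (X)

MMMCLX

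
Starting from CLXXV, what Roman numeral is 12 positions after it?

CLXXV = 175
175 + 12 = 187

CLXXXVII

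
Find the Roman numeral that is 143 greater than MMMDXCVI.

MMMDXCVI = 3596
3596 + 143 = 3739

MMMDCCXXXIX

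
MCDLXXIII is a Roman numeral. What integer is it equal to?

MCDLXXIII: M=1000, CD=400, L=50, X=10, X=10, I=1, I=1, I=1
1000 + 400 + 50 + 10 + 10 + 1 + 1 + 1 = 1473

1473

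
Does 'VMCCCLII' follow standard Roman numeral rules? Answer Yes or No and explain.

'VMCCCLII': Invalid subtractive combination: VM

No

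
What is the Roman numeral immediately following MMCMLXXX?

MMCMLXXX = 2980; next is 2981

MMCMLXXXI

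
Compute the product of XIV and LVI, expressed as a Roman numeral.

XIV = 14
LVI = 56
14 × 56 = 784

DCCLXXXIV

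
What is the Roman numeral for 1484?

Convert 1484 to Roman numerals:
  1484 contains 1×1000 (M)
  484 contains 1×400 (CD)
  84 contains 1×50 (L)
  34 contains 3×10 (XXX)
  4 contains 1×4 (IV)

MCDLXXXIV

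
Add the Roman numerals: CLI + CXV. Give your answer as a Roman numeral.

CLI = 151
CXV = 115
151 + 115 = 266

CCLXVI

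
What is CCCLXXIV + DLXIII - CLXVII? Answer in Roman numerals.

CCCLXXIV = 374, DLXIII = 563, CLXVII = 167
374 + 563 = 937
937 - 167 = 770

DCCLXX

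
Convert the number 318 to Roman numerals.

Convert 318 to Roman numerals:
  318 contains 3×100 (CCC)
  18 contains 1×10 (X)
  8 contains 1×5 (V)
  3 contains 3×1 (III)

CCCXVIII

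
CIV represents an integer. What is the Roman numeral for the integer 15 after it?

CIV = 104
104 + 15 = 119

CXIX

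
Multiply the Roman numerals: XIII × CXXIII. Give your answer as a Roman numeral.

XIII = 13
CXXIII = 123
13 × 123 = 1599

MDXCIX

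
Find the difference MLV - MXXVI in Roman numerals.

MLV = 1055
MXXVI = 1026
1055 - 1026 = 29

XXIX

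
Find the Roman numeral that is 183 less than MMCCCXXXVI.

MMCCCXXXVI = 2336
2336 - 183 = 2153

MMCLIII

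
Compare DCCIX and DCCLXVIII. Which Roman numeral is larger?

DCCIX = 709
DCCLXVIII = 768
768 is larger

DCCLXVIII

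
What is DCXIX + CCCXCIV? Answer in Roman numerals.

DCXIX = 619
CCCXCIV = 394
619 + 394 = 1013

MXIII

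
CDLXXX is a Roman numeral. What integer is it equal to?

CDLXXX: CD=400, L=50, X=10, X=10, X=10
400 + 50 + 10 + 10 + 10 = 480

480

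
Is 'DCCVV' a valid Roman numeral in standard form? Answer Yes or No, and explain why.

'DCCVV': V should not appear more than once

No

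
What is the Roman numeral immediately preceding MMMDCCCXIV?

MMMDCCCXIV = 3814; previous is 3813

MMMDCCCXIII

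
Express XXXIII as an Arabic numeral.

XXXIII: X=10, X=10, X=10, I=1, I=1, I=1
10 + 10 + 10 + 1 + 1 + 1 = 33

33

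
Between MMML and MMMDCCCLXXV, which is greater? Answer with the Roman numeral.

MMML = 3050
MMMDCCCLXXV = 3875
3875 is larger

MMMDCCCLXXV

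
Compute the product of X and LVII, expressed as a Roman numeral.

X = 10
LVII = 57
10 × 57 = 570

DLXX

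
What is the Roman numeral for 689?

Convert 689 to Roman numerals:
  689 contains 1×500 (D)
  189 contains 1×100 (C)
  89 contains 1×50 (L)
  39 contains 3×10 (XXX)
  9 contains 1×9 (IX)

DCLXXXIX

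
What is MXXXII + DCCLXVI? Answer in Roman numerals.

MXXXII = 1032
DCCLXVI = 766
1032 + 766 = 1798

MDCCXCVIII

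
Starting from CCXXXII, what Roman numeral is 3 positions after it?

CCXXXII = 232
232 + 3 = 235

CCXXXV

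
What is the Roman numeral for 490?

Convert 490 to Roman numerals:
  490 contains 1×400 (CD)
  90 contains 1×90 (XC)

CDXC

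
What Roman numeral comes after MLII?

MLII = 1052; next is 1053

MLIII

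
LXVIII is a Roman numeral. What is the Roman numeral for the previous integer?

LXVIII = 68; previous is 67

LXVII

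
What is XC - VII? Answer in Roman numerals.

XC = 90
VII = 7
90 - 7 = 83

LXXXIII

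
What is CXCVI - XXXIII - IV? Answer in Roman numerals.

CXCVI = 196, XXXIII = 33, IV = 4
196 - 33 = 163
163 - 4 = 159

CLIX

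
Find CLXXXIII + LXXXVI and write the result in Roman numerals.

CLXXXIII = 183
LXXXVI = 86
183 + 86 = 269

CCLXIX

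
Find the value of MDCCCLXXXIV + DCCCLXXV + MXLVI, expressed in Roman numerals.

MDCCCLXXXIV = 1884, DCCCLXXV = 875, MXLVI = 1046
1884 + 875 = 2759
2759 + 1046 = 3805

MMMDCCCV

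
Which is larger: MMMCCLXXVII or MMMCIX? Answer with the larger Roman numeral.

MMMCCLXXVII = 3277
MMMCIX = 3109
3277 is larger

MMMCCLXXVII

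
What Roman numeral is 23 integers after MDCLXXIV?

MDCLXXIV = 1674
1674 + 23 = 1697

MDCXCVII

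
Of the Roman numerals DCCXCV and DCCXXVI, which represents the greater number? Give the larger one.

DCCXCV = 795
DCCXXVI = 726
795 is larger

DCCXCV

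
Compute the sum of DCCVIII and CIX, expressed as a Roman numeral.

DCCVIII = 708
CIX = 109
708 + 109 = 817

DCCCXVII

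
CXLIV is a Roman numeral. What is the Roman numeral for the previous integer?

CXLIV = 144; previous is 143

CXLIII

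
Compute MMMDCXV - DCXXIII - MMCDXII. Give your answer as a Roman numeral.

MMMDCXV = 3615, DCXXIII = 623, MMCDXII = 2412
3615 - 623 = 2992
2992 - 2412 = 580

DLXXX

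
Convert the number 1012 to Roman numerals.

Convert 1012 to Roman numerals:
  1012 contains 1×1000 (M)
  12 contains 1×10 (X)
  2 contains 2×1 (II)

MXII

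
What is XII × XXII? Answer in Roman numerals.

XII = 12
XXII = 22
12 × 22 = 264

CCLXIV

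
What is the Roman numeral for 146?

Convert 146 to Roman numerals:
  146 contains 1×100 (C)
  46 contains 1×40 (XL)
  6 contains 1×5 (V)
  1 contains 1×1 (I)

CXLVI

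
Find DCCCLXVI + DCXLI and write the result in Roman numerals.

DCCCLXVI = 866
DCXLI = 641
866 + 641 = 1507

MDVII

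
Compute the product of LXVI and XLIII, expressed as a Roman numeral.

LXVI = 66
XLIII = 43
66 × 43 = 2838

MMDCCCXXXVIII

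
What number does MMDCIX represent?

MMDCIX: M=1000, M=1000, D=500, C=100, IX=9
1000 + 1000 + 500 + 100 + 9 = 2609

2609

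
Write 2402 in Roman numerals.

Convert 2402 to Roman numerals:
  2402 contains 2×1000 (MM)
  402 contains 1×400 (CD)
  2 contains 2×1 (II)

MMCDII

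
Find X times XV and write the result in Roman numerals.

X = 10
XV = 15
10 × 15 = 150

CL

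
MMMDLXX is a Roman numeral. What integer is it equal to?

MMMDLXX: M=1000, M=1000, M=1000, D=500, L=50, X=10, X=10
1000 + 1000 + 1000 + 500 + 50 + 10 + 10 = 3570

3570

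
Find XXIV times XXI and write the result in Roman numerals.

XXIV = 24
XXI = 21
24 × 21 = 504

DIV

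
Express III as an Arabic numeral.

III: I=1, I=1, I=1
1 + 1 + 1 = 3

3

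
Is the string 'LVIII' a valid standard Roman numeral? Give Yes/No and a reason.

'LVIII': Check the rules: uses only the symbols I, V, X, L, C, D, M; no symbol is repeated more than three times in a row; V, L and D each appear at most once; no smaller symbol precedes a larger one (values never increase from left to right). Value: L (50) + V (5) + I (1) + I (1) + I (1) = 58. So it is a valid standard Roman numeral.

Yes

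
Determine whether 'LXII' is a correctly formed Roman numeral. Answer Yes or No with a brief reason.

'LXII': Check the rules: uses only the symbols I, V, X, L, C, D, M; no symbol is repeated more than three times in a row; V, L and D each appear at most once; no smaller symbol precedes a larger one (values never increase from left to right). Value: L (50) + X (10) + I (1) + I (1) = 62. So it is a valid standard Roman numeral.

Yes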